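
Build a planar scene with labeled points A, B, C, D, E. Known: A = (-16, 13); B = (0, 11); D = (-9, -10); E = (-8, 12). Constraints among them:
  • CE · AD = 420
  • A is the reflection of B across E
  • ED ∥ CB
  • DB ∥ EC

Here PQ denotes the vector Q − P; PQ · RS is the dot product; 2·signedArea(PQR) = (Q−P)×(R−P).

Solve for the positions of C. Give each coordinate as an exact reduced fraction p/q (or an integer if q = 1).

1. C_x = 1  [ED ∥ CB ∩ DB ∥ EC]
2. C_y = 33  [ED ∥ CB ∩ DB ∥ EC]
   → C = (1, 33)

C = (1, 33)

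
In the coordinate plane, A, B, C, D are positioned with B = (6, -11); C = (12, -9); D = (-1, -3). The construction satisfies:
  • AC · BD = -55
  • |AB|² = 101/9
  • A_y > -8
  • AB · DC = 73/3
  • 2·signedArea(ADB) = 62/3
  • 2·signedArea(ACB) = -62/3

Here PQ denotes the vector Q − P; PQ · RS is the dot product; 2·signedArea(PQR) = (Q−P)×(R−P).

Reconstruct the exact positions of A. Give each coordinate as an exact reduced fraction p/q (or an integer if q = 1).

A = (17/3, -23/3)

1. A_x = 17/3  [2·signedArea(ACB) = -62/3 ∩ 2·signedArea(ADB) = 62/3]
2. A_y = -23/3  [2·signedArea(ACB) = -62/3 ∩ 2·signedArea(ADB) = 62/3]
   → A = (17/3, -23/3)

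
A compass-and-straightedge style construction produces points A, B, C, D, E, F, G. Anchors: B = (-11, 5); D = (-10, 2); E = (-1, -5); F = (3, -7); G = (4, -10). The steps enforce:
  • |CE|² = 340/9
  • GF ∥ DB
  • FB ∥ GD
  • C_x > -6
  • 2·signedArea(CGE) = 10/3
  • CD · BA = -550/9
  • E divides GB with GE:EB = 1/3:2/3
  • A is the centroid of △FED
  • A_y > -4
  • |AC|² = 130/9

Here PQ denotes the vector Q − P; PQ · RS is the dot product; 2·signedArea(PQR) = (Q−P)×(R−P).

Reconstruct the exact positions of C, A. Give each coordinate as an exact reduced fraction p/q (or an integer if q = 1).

1. A_x = -8/3  [A is the centroid of △FED]
2. A_y = -10/3  [A is the centroid of △FED]
   → A = (-8/3, -10/3)
3. C_x = -17/3  [2·signedArea(CGE) = 10/3 ∩ CD · BA = -550/9]
4. C_y = -1  [2·signedArea(CGE) = 10/3 ∩ CD · BA = -550/9]
   → C = (-17/3, -1)

A = (-8/3, -10/3)
C = (-17/3, -1)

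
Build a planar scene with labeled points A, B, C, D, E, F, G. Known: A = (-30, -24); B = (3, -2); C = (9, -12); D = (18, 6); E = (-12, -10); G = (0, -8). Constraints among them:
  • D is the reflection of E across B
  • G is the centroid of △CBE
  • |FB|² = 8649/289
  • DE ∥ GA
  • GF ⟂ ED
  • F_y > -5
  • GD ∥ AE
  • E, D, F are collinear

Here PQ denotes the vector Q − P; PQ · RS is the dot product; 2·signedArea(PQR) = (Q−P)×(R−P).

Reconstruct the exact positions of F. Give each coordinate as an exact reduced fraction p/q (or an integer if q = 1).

1. F_x = -528/289  [E, D, F are collinear ∩ GF ⟂ ED]
2. F_y = -1322/289  [E, D, F are collinear ∩ GF ⟂ ED]
   → F = (-528/289, -1322/289)

F = (-528/289, -1322/289)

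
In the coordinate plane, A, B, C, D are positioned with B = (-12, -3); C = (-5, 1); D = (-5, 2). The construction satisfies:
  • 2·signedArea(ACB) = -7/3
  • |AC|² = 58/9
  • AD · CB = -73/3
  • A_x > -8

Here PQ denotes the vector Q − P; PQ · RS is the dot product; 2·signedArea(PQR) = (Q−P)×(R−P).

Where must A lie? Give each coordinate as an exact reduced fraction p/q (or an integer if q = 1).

A = (-22/3, 0)

1. A_x = -22/3  [2·signedArea(ACB) = -7/3 ∩ AD · CB = -73/3]
2. A_y = 0  [2·signedArea(ACB) = -7/3 ∩ AD · CB = -73/3]
   → A = (-22/3, 0)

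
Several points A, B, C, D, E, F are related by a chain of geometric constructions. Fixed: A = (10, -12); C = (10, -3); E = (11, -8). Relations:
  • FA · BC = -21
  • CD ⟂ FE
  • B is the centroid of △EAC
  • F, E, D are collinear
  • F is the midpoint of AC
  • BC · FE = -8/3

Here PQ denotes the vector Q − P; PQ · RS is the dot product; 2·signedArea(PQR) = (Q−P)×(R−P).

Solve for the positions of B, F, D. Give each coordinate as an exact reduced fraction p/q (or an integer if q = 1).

B = (31/3, -23/3)
D = (41/5, -33/5)
F = (10, -15/2)

1. B_x = 31/3  [B is the centroid of △EAC]
2. B_y = -23/3  [B is the centroid of △EAC]
   → B = (31/3, -23/3)
3. F_x = 10  [F is the midpoint of AC]
4. F_y = -15/2  [F is the midpoint of AC]
   → F = (10, -15/2)
5. D_x = 41/5  [F, E, D are collinear ∩ CD ⟂ FE]
6. D_y = -33/5  [F, E, D are collinear ∩ CD ⟂ FE]
   → D = (41/5, -33/5)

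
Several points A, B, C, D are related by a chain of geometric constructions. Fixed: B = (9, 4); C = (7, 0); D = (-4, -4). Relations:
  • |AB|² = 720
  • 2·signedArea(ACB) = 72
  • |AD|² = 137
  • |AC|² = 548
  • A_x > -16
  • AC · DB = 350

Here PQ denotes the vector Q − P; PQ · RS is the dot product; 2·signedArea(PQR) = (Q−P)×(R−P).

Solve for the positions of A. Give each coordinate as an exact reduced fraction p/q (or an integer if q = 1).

A = (-15, -8)

1. A_x = -15  [2·signedArea(ACB) = 72 ∩ AC · DB = 350]
2. A_y = -8  [2·signedArea(ACB) = 72 ∩ AC · DB = 350]
   → A = (-15, -8)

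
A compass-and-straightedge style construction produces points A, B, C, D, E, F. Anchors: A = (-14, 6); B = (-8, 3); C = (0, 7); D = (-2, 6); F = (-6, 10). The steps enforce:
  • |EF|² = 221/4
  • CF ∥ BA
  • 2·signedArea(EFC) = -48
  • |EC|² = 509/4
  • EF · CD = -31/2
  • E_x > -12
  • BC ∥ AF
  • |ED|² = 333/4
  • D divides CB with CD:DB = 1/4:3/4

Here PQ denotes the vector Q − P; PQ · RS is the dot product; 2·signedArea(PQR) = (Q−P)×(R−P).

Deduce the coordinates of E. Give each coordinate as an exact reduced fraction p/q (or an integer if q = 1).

1. E_x = -11  [2·signedArea(EFC) = -48 ∩ EF · CD = -31/2]
2. E_y = 9/2  [2·signedArea(EFC) = -48 ∩ EF · CD = -31/2]
   → E = (-11, 9/2)

E = (-11, 9/2)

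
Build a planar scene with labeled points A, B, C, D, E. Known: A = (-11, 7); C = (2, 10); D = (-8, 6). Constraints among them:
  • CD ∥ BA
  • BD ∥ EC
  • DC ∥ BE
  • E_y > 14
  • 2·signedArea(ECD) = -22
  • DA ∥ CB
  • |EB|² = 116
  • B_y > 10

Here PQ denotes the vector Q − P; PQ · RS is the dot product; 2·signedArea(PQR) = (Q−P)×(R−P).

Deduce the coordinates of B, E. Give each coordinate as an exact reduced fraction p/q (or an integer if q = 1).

B = (-1, 11)
E = (9, 15)

1. B_x = -1  [CD ∥ BA ∩ DA ∥ CB]
2. B_y = 11  [CD ∥ BA ∩ DA ∥ CB]
   → B = (-1, 11)
3. E_x = 9  [BD ∥ EC ∩ DC ∥ BE]
4. E_y = 15  [BD ∥ EC ∩ DC ∥ BE]
   → E = (9, 15)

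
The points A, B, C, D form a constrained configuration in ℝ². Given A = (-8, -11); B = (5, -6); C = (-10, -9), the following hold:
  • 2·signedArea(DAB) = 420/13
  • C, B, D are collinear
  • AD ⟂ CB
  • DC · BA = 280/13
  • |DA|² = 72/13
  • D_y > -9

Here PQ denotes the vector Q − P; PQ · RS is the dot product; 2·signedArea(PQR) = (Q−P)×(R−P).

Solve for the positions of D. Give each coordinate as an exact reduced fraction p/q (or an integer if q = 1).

1. D_x = -110/13  [C, B, D are collinear ∩ AD ⟂ CB]
2. D_y = -113/13  [C, B, D are collinear ∩ AD ⟂ CB]
   → D = (-110/13, -113/13)

D = (-110/13, -113/13)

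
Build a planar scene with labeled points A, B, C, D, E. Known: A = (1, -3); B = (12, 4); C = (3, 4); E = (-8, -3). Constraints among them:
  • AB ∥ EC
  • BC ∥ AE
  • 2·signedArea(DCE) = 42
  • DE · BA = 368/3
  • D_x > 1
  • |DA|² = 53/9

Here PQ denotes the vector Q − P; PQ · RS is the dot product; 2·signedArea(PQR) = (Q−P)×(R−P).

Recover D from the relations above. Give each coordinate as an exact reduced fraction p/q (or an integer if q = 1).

1. D_x = 5/3  [DE · BA = 368/3 ∩ 2·signedArea(DCE) = 42]
2. D_y = -2/3  [DE · BA = 368/3 ∩ 2·signedArea(DCE) = 42]
   → D = (5/3, -2/3)

D = (5/3, -2/3)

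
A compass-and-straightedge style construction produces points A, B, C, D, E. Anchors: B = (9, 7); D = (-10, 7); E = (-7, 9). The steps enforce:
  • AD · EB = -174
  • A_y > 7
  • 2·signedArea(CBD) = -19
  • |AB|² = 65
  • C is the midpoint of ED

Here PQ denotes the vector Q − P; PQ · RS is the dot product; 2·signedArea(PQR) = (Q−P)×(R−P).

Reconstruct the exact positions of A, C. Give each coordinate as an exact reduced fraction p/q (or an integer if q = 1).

A = (1, 8)
C = (-17/2, 8)

1. A_x = 1  [line -16·x + 2·y + 0 = 0 ∩ |AB|² = 65]
2. A_y = 8  [line -16·x + 2·y + 0 = 0 ∩ |AB|² = 65]
   → A = (1, 8)
3. C_x = -17/2  [C is the midpoint of ED]
4. C_y = 8  [C is the midpoint of ED]
   → C = (-17/2, 8)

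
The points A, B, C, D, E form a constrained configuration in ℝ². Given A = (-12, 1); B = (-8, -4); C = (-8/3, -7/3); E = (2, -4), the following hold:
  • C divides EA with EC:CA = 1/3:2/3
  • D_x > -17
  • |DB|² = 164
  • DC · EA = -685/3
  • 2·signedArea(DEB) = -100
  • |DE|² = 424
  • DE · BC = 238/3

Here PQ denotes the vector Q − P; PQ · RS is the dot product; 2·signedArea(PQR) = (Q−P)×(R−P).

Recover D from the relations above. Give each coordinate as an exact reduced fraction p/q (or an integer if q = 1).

D = (-16, 6)

1. D_x = -16  [DC · EA = -685/3 ∩ DE · BC = 238/3]
2. D_y = 6  [DC · EA = -685/3 ∩ DE · BC = 238/3]
   → D = (-16, 6)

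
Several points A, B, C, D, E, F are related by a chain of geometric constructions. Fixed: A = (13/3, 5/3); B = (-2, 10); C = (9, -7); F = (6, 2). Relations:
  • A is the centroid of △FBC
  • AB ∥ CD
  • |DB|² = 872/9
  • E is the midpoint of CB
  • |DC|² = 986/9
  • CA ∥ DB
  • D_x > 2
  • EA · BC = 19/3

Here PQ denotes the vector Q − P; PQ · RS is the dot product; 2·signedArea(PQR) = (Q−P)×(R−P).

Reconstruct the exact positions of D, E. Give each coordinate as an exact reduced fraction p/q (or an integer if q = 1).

1. D_x = 8/3  [CA ∥ DB ∩ AB ∥ CD]
2. D_y = 4/3  [CA ∥ DB ∩ AB ∥ CD]
   → D = (8/3, 4/3)
3. E_x = 7/2  [E is the midpoint of CB]
4. E_y = 3/2  [E is the midpoint of CB]
   → E = (7/2, 3/2)

D = (8/3, 4/3)
E = (7/2, 3/2)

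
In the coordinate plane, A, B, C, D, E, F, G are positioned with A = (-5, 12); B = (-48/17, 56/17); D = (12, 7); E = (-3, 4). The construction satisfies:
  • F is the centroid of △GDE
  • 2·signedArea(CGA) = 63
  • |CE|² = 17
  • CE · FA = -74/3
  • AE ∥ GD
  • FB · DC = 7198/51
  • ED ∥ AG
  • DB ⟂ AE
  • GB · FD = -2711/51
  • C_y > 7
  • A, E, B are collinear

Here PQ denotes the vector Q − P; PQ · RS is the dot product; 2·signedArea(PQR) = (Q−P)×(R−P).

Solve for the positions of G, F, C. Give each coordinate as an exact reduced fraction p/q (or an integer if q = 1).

C = (-4, 8)
F = (19/3, 26/3)
G = (10, 15)

1. G_x = 10  [AE ∥ GD ∩ ED ∥ AG]
2. G_y = 15  [AE ∥ GD ∩ ED ∥ AG]
   → G = (10, 15)
3. F_x = 19/3  [F is the centroid of △GDE]
4. F_y = 26/3  [F is the centroid of △GDE]
   → F = (19/3, 26/3)
5. C_x = -4  [2·signedArea(CGA) = 63 ∩ FB · DC = 7198/51]
6. C_y = 8  [2·signedArea(CGA) = 63 ∩ FB · DC = 7198/51]
   → C = (-4, 8)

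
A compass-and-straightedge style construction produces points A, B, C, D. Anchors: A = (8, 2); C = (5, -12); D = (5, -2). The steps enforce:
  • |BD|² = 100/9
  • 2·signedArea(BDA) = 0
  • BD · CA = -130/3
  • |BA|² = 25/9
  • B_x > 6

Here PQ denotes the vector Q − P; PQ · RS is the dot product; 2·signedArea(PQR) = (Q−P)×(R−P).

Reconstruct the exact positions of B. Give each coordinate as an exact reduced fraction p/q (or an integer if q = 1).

B = (7, 2/3)

1. B_x = 7  [2·signedArea(BDA) = 0 ∩ BD · CA = -130/3]
2. B_y = 2/3  [2·signedArea(BDA) = 0 ∩ BD · CA = -130/3]
   → B = (7, 2/3)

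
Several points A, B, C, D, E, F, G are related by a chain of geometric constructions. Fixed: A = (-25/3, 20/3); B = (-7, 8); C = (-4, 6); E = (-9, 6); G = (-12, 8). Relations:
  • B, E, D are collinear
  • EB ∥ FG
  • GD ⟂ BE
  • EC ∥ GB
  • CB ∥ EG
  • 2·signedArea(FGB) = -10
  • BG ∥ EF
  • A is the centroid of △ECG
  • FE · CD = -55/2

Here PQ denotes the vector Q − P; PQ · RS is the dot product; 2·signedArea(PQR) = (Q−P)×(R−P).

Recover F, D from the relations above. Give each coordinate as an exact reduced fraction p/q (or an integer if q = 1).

D = (-19/2, 11/2)
F = (-14, 6)

1. F_x = -14  [EB ∥ FG ∩ BG ∥ EF]
2. F_y = 6  [EB ∥ FG ∩ BG ∥ EF]
   → F = (-14, 6)
3. D_x = -19/2  [B, E, D are collinear ∩ GD ⟂ BE]
4. D_y = 11/2  [B, E, D are collinear ∩ GD ⟂ BE]
   → D = (-19/2, 11/2)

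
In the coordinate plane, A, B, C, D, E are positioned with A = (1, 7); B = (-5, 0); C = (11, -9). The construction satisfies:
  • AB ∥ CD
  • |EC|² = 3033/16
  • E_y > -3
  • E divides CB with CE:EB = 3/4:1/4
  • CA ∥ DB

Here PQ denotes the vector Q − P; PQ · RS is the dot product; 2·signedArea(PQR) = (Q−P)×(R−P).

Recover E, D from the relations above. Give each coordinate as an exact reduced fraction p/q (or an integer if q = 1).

1. E_x = -1  [E divides CB with CE:EB = 3/4:1/4]
2. E_y = -9/4  [E divides CB with CE:EB = 3/4:1/4]
   → E = (-1, -9/4)
3. D_x = 5  [CA ∥ DB ∩ AB ∥ CD]
4. D_y = -16  [CA ∥ DB ∩ AB ∥ CD]
   → D = (5, -16)

D = (5, -16)
E = (-1, -9/4)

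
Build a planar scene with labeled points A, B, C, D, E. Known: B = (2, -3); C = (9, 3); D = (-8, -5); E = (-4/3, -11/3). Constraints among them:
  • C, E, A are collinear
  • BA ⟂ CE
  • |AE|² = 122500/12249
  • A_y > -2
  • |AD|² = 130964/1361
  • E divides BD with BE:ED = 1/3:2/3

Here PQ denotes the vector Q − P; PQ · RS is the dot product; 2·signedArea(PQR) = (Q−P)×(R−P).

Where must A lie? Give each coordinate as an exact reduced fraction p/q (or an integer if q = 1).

1. A_x = 1802/1361  [C, E, A are collinear ∩ BA ⟂ CE]
2. A_y = -2657/1361  [C, E, A are collinear ∩ BA ⟂ CE]
   → A = (1802/1361, -2657/1361)

A = (1802/1361, -2657/1361)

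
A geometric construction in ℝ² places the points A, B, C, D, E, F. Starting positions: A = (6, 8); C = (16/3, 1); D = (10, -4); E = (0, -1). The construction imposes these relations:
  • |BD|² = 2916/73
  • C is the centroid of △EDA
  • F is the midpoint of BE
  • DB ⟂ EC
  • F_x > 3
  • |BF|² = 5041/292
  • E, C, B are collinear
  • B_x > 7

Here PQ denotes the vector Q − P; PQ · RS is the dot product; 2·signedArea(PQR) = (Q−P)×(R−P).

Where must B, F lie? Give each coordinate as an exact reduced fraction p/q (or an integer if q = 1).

B = (568/73, 140/73)
F = (284/73, 67/146)

1. B_x = 568/73  [E, C, B are collinear ∩ DB ⟂ EC]
2. B_y = 140/73  [E, C, B are collinear ∩ DB ⟂ EC]
   → B = (568/73, 140/73)
3. F_x = 284/73  [F is the midpoint of BE]
4. F_y = 67/146  [F is the midpoint of BE]
   → F = (284/73, 67/146)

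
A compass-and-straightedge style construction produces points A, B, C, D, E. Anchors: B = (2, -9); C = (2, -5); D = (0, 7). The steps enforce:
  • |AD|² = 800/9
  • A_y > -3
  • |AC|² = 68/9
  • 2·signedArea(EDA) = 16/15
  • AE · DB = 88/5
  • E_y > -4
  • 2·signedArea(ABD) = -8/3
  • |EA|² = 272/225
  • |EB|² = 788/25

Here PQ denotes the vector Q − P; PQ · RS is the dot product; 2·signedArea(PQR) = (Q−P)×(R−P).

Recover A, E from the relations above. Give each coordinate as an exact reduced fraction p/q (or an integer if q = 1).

1. A_x = 4/3  [line -16·x + -2·y + 50/3 = 0 ∩ |AC|² = 68/9]
2. A_y = -7/3  [line -16·x + -2·y + 50/3 = 0 ∩ |AC|² = 68/9]
   → A = (4/3, -7/3)
3. E_x = 8/5  [2·signedArea(EDA) = 16/15 ∩ AE · DB = 88/5]
4. E_y = -17/5  [2·signedArea(EDA) = 16/15 ∩ AE · DB = 88/5]
   → E = (8/5, -17/5)

A = (4/3, -7/3)
E = (8/5, -17/5)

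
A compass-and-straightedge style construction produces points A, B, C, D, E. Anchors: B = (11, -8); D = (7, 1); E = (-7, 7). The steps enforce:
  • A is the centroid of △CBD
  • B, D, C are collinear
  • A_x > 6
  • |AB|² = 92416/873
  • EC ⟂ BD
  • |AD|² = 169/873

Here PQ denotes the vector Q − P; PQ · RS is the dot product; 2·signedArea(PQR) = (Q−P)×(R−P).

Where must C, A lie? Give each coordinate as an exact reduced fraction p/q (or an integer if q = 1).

1. C_x = 239/97  [B, D, C are collinear ∩ EC ⟂ BD]
2. C_y = 1087/97  [B, D, C are collinear ∩ EC ⟂ BD]
   → C = (239/97, 1087/97)
3. A_x = 1985/291  [A is the centroid of △CBD]
4. A_y = 136/97  [A is the centroid of △CBD]
   → A = (1985/291, 136/97)

A = (1985/291, 136/97)
C = (239/97, 1087/97)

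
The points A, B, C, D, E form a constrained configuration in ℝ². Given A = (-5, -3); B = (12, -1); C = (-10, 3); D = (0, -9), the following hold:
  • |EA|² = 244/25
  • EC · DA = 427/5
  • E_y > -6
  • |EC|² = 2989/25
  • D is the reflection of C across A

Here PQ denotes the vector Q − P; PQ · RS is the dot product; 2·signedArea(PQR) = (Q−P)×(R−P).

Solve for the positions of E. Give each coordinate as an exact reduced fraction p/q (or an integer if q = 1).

1. E_x = -3  [line 5·x + -6·y + -87/5 = 0 ∩ |EA|² = 244/25]
2. E_y = -27/5  [line 5·x + -6·y + -87/5 = 0 ∩ |EA|² = 244/25]
   → E = (-3, -27/5)

E = (-3, -27/5)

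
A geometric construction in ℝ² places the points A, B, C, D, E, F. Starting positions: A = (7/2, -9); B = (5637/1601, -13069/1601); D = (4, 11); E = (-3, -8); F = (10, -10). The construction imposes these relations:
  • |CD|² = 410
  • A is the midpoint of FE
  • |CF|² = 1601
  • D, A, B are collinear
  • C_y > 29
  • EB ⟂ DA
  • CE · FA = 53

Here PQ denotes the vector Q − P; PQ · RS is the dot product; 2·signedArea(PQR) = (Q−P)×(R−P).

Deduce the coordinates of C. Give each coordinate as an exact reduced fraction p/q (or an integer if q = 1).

C = (11, 30)

1. C_x = 11  [line 13/2·x + -1·y + -83/2 = 0 ∩ |CD|² = 410]
2. C_y = 30  [line 13/2·x + -1·y + -83/2 = 0 ∩ |CD|² = 410]
   → C = (11, 30)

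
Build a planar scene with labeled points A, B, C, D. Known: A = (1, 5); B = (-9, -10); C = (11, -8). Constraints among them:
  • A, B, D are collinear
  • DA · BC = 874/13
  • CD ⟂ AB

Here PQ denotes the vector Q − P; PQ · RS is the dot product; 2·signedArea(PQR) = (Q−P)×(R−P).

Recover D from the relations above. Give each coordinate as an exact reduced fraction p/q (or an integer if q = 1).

D = (-25/13, 8/13)

1. D_x = -25/13  [A, B, D are collinear ∩ CD ⟂ AB]
2. D_y = 8/13  [A, B, D are collinear ∩ CD ⟂ AB]
   → D = (-25/13, 8/13)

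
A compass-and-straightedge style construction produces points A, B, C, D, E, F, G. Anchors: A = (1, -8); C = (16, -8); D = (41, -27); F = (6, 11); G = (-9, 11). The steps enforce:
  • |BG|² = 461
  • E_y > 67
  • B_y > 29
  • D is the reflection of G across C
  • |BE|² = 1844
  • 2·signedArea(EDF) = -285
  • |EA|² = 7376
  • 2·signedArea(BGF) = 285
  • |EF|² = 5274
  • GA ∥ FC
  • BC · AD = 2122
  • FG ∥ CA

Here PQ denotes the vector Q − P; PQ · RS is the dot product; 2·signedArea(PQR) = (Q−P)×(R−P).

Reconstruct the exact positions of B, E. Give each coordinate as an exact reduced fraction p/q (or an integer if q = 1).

1. B_x = -19  [BC · AD = 2122 ∩ 2·signedArea(BGF) = 285]
2. B_y = 30  [BC · AD = 2122 ∩ 2·signedArea(BGF) = 285]
   → B = (-19, 30)
3. E_x = -39  [line -38·x + -35·y + 898 = 0 ∩ |BE|² = 1844]
4. E_y = 68  [line -38·x + -35·y + 898 = 0 ∩ |BE|² = 1844]
   → E = (-39, 68)

B = (-19, 30)
E = (-39, 68)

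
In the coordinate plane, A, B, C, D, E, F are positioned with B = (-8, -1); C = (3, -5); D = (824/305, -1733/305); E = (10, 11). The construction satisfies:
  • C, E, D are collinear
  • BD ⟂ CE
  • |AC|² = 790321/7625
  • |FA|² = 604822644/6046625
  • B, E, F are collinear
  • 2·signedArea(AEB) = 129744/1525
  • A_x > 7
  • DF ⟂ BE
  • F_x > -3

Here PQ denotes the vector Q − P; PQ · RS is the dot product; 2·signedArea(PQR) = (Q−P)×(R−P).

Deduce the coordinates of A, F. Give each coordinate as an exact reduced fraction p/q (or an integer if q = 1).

1. A_x = 10798/1525  [line 12·x + -18·y + -10794/1525 = 0 ∩ |AC|² = 790321/7625]
2. A_y = 6599/1525  [line 12·x + -18·y + -10794/1525 = 0 ∩ |AC|² = 790321/7625]
   → A = (10798/1525, 6599/1525)
3. F_x = -10912/3965  [B, E, F are collinear ∩ DF ⟂ BE]
4. F_y = 9907/3965  [B, E, F are collinear ∩ DF ⟂ BE]
   → F = (-10912/3965, 9907/3965)

A = (10798/1525, 6599/1525)
F = (-10912/3965, 9907/3965)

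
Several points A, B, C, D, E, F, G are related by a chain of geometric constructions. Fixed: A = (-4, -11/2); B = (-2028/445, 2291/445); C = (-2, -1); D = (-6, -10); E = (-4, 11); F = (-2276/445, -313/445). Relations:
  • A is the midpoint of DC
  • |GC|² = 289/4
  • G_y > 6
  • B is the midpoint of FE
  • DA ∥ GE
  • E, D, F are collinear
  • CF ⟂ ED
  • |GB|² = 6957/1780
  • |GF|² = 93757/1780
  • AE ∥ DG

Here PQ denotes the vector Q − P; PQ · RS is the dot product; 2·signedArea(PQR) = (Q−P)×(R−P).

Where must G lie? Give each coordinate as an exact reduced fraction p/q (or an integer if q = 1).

1. G_x = -6  [DA ∥ GE ∩ AE ∥ DG]
2. G_y = 13/2  [DA ∥ GE ∩ AE ∥ DG]
   → G = (-6, 13/2)

G = (-6, 13/2)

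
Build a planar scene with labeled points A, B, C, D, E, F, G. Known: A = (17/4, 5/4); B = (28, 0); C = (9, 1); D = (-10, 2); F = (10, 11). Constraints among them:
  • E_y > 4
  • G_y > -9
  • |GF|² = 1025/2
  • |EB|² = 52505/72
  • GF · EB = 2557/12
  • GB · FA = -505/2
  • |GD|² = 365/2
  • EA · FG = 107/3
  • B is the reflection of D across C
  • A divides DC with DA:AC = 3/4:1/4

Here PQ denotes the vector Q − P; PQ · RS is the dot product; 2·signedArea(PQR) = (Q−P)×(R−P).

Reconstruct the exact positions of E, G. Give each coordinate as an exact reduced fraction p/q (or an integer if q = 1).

1. G_x = -3/2  [line 23/4·x + 39/4·y + 183/2 = 0 ∩ |GF|² = 1025/2]
2. G_y = -17/2  [line 23/4·x + 39/4·y + 183/2 = 0 ∩ |GF|² = 1025/2]
   → G = (-3/2, -17/2)
3. E_x = 17/12  [line 23/2·x + 39/2·y + -1307/12 = 0 ∩ |EB|² = 52505/72]
4. E_y = 19/4  [line 23/2·x + 39/2·y + -1307/12 = 0 ∩ |EB|² = 52505/72]
   → E = (17/12, 19/4)

E = (17/12, 19/4)
G = (-3/2, -17/2)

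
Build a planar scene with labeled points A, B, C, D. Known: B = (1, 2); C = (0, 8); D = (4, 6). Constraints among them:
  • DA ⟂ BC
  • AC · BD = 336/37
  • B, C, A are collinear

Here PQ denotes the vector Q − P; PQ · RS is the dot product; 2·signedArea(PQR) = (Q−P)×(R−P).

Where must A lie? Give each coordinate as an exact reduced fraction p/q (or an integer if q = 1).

1. A_x = 16/37  [B, C, A are collinear ∩ DA ⟂ BC]
2. A_y = 200/37  [B, C, A are collinear ∩ DA ⟂ BC]
   → A = (16/37, 200/37)

A = (16/37, 200/37)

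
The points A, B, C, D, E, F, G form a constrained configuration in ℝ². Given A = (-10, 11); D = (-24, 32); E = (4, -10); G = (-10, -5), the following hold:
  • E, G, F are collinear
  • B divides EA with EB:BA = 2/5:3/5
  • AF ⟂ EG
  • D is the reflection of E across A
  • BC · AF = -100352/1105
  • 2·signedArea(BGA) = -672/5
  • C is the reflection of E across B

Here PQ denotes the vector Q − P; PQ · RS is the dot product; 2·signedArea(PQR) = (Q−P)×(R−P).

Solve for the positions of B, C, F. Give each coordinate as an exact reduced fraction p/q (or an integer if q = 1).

B = (-8/5, -8/5)
C = (-36/5, 34/5)
F = (-3330/221, -705/221)

1. B_x = -8/5  [B divides EA with EB:BA = 2/5:3/5]
2. B_y = -8/5  [B divides EA with EB:BA = 2/5:3/5]
   → B = (-8/5, -8/5)
3. C_x = -36/5  [C is the reflection of E across B]
4. C_y = 34/5  [C is the reflection of E across B]
   → C = (-36/5, 34/5)
5. F_x = -3330/221  [E, G, F are collinear ∩ AF ⟂ EG]
6. F_y = -705/221  [E, G, F are collinear ∩ AF ⟂ EG]
   → F = (-3330/221, -705/221)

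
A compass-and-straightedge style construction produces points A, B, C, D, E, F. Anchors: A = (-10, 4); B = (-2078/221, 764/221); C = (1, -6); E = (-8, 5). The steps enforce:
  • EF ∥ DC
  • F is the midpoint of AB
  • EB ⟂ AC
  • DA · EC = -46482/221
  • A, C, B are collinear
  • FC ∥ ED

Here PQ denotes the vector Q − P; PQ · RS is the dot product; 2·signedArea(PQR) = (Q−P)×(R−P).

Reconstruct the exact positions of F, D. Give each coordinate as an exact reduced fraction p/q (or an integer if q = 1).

D = (597/221, -1045/221)
F = (-2144/221, 824/221)

1. F_x = -2144/221  [F is the midpoint of AB]
2. F_y = 824/221  [F is the midpoint of AB]
   → F = (-2144/221, 824/221)
3. D_x = 597/221  [EF ∥ DC ∩ FC ∥ ED]
4. D_y = -1045/221  [EF ∥ DC ∩ FC ∥ ED]
   → D = (597/221, -1045/221)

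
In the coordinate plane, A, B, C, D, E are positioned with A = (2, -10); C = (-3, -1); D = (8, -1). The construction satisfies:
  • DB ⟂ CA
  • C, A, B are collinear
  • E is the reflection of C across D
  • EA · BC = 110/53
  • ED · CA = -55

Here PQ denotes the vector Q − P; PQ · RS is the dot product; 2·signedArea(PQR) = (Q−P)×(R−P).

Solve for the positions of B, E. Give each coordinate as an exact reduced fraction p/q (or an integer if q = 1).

B = (-43/106, -601/106)
E = (19, -1)

1. B_x = -43/106  [C, A, B are collinear ∩ DB ⟂ CA]
2. B_y = -601/106  [C, A, B are collinear ∩ DB ⟂ CA]
   → B = (-43/106, -601/106)
3. E_x = 19  [E is the reflection of C across D]
4. E_y = -1  [E is the reflection of C across D]
   → E = (19, -1)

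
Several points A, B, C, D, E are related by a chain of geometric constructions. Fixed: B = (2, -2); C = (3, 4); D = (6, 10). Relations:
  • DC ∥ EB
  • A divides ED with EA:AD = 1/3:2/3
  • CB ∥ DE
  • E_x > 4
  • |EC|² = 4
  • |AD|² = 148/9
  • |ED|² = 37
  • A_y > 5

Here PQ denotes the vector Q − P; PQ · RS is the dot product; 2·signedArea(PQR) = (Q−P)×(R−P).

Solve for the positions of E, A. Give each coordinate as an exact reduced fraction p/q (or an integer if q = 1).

A = (16/3, 6)
E = (5, 4)

1. E_x = 5  [DC ∥ EB ∩ CB ∥ DE]
2. E_y = 4  [DC ∥ EB ∩ CB ∥ DE]
   → E = (5, 4)
3. A_x = 16/3  [A divides ED with EA:AD = 1/3:2/3]
4. A_y = 6  [A divides ED with EA:AD = 1/3:2/3]
   → A = (16/3, 6)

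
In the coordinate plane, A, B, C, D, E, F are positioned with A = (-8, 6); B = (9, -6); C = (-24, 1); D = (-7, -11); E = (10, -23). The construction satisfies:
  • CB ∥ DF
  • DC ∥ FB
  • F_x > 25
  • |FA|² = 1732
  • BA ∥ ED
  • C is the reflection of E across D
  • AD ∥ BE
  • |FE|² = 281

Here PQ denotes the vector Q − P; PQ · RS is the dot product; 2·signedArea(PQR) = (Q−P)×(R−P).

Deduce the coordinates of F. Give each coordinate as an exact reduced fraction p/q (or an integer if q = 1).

1. F_x = 26  [DC ∥ FB ∩ CB ∥ DF]
2. F_y = -18  [DC ∥ FB ∩ CB ∥ DF]
   → F = (26, -18)

F = (26, -18)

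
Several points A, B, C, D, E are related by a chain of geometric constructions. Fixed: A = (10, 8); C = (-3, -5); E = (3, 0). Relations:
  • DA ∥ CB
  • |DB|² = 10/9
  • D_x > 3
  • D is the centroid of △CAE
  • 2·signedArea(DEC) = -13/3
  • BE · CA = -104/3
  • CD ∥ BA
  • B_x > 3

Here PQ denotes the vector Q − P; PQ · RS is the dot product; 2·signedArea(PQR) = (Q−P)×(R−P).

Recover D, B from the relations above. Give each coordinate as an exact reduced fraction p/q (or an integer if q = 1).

B = (11/3, 2)
D = (10/3, 1)

1. D_x = 10/3  [D is the centroid of △CAE]
2. D_y = 1  [D is the centroid of △CAE]
   → D = (10/3, 1)
3. B_x = 11/3  [CD ∥ BA ∩ DA ∥ CB]
4. B_y = 2  [CD ∥ BA ∩ DA ∥ CB]
   → B = (11/3, 2)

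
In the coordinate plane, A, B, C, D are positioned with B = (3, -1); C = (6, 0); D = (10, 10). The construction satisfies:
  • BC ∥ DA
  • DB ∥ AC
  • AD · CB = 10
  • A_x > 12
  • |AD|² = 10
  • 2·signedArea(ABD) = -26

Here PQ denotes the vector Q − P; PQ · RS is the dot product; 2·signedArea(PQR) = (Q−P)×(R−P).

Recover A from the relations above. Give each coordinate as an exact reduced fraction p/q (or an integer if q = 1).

A = (13, 11)

1. A_x = 13  [DB ∥ AC ∩ BC ∥ DA]
2. A_y = 11  [DB ∥ AC ∩ BC ∥ DA]
   → A = (13, 11)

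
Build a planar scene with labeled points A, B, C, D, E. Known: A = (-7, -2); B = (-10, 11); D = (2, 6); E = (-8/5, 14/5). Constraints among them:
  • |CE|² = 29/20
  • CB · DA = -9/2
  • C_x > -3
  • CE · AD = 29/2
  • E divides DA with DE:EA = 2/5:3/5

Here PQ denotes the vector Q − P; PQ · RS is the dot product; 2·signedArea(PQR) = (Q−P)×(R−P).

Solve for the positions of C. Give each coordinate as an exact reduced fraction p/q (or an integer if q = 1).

C = (-5/2, 2)

1. C_x = -5/2  [line 9·x + 8·y + 13/2 = 0 ∩ |CE|² = 29/20]
2. C_y = 2  [line 9·x + 8·y + 13/2 = 0 ∩ |CE|² = 29/20]
   → C = (-5/2, 2)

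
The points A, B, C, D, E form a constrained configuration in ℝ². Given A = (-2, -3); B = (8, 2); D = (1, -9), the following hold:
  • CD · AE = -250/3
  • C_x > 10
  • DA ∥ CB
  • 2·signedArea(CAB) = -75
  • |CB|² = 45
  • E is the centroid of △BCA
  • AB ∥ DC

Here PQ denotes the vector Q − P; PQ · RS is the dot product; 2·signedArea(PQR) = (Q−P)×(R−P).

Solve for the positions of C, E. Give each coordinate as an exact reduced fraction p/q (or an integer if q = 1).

1. C_x = 11  [DA ∥ CB ∩ AB ∥ DC]
2. C_y = -4  [DA ∥ CB ∩ AB ∥ DC]
   → C = (11, -4)
3. E_x = 17/3  [E is the centroid of △BCA]
4. E_y = -5/3  [E is the centroid of △BCA]
   → E = (17/3, -5/3)

C = (11, -4)
E = (17/3, -5/3)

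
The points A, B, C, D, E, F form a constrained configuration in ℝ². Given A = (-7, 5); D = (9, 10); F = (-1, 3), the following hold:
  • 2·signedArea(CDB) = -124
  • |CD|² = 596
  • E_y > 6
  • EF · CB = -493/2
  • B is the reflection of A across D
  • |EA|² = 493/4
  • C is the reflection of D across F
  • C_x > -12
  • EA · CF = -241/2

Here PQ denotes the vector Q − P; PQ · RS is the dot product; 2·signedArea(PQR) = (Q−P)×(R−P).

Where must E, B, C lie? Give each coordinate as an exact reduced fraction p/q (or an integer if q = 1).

B = (25, 15)
C = (-11, -4)
E = (4, 13/2)

1. B_x = 25  [B is the reflection of A across D]
2. B_y = 15  [B is the reflection of A across D]
   → B = (25, 15)
3. C_x = -11  [C is the reflection of D across F]
4. C_y = -4  [C is the reflection of D across F]
   → C = (-11, -4)
5. E_x = 4  [EA · CF = -241/2 ∩ EF · CB = -493/2]
6. E_y = 13/2  [EA · CF = -241/2 ∩ EF · CB = -493/2]
   → E = (4, 13/2)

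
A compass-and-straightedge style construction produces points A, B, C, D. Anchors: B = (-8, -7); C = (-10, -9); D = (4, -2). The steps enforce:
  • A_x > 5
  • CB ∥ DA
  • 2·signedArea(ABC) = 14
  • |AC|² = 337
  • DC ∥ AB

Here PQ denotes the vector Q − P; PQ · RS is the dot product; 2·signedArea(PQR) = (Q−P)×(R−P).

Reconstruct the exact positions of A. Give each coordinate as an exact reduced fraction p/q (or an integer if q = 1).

A = (6, 0)

1. A_x = 6  [DC ∥ AB ∩ CB ∥ DA]
2. A_y = 0  [DC ∥ AB ∩ CB ∥ DA]
   → A = (6, 0)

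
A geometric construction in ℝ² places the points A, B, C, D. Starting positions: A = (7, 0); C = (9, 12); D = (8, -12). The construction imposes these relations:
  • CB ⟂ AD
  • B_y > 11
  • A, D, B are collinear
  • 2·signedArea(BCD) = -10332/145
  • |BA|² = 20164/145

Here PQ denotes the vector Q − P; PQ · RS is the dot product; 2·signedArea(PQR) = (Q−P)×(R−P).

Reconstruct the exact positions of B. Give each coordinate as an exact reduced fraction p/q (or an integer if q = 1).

B = (873/145, 1704/145)

1. B_x = 873/145  [A, D, B are collinear ∩ CB ⟂ AD]
2. B_y = 1704/145  [A, D, B are collinear ∩ CB ⟂ AD]
   → B = (873/145, 1704/145)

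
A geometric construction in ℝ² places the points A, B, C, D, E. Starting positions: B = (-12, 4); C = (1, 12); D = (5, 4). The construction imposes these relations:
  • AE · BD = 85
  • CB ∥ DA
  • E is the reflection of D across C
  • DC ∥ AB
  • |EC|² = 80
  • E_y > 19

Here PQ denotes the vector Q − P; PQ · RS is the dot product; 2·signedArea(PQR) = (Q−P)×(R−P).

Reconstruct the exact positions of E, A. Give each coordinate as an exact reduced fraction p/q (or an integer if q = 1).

A = (-8, -4)
E = (-3, 20)

1. E_x = -3  [E is the reflection of D across C]
2. E_y = 20  [E is the reflection of D across C]
   → E = (-3, 20)
3. A_x = -8  [DC ∥ AB ∩ CB ∥ DA]
4. A_y = -4  [DC ∥ AB ∩ CB ∥ DA]
   → A = (-8, -4)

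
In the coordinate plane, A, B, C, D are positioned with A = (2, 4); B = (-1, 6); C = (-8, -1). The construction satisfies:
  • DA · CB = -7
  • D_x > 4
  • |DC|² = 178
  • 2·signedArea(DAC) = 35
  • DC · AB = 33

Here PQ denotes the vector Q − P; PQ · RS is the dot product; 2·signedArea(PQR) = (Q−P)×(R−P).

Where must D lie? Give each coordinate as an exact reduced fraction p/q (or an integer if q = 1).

D = (5, 2)

1. D_x = 5  [DC · AB = 33 ∩ 2·signedArea(DAC) = 35]
2. D_y = 2  [DC · AB = 33 ∩ 2·signedArea(DAC) = 35]
   → D = (5, 2)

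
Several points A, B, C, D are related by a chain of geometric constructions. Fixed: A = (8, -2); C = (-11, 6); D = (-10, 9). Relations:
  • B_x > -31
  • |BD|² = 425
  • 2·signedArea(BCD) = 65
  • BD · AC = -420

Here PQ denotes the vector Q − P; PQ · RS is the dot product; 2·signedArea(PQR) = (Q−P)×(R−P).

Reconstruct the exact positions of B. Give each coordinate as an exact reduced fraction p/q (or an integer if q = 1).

1. B_x = -30  [BD · AC = -420 ∩ 2·signedArea(BCD) = 65]
2. B_y = 14  [BD · AC = -420 ∩ 2·signedArea(BCD) = 65]
   → B = (-30, 14)

B = (-30, 14)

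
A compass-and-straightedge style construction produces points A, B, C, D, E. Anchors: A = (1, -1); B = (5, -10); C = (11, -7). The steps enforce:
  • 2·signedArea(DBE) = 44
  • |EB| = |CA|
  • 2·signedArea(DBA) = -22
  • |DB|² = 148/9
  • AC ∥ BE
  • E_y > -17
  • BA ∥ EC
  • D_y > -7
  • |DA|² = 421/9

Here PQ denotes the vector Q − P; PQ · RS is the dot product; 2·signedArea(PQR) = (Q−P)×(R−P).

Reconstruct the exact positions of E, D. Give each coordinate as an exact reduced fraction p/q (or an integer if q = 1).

1. E_x = 15  [BA ∥ EC ∩ AC ∥ BE]
2. E_y = -16  [BA ∥ EC ∩ AC ∥ BE]
   → E = (15, -16)
3. D_x = 17/3  [2·signedArea(DBE) = 44 ∩ 2·signedArea(DBA) = -22]
4. D_y = -6  [2·signedArea(DBE) = 44 ∩ 2·signedArea(DBA) = -22]
   → D = (17/3, -6)

D = (17/3, -6)
E = (15, -16)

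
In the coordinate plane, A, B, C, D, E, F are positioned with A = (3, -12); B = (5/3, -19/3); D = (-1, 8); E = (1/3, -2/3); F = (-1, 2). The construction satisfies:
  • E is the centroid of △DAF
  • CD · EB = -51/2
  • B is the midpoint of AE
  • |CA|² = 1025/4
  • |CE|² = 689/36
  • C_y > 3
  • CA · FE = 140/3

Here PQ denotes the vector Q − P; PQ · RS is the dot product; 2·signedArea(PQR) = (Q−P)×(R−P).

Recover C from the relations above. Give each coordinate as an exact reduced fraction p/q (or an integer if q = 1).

C = (-1, 7/2)

1. C_x = -1  [CD · EB = -51/2 ∩ CA · FE = 140/3]
2. C_y = 7/2  [CD · EB = -51/2 ∩ CA · FE = 140/3]
   → C = (-1, 7/2)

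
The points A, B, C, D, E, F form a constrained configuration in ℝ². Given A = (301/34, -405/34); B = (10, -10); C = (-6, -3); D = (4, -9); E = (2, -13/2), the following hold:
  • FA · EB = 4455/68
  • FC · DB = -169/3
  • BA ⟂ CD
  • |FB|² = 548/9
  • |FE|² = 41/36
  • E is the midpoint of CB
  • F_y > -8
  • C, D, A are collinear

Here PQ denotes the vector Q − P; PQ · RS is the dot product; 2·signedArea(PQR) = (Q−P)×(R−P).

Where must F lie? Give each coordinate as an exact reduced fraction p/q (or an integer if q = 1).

F = (8/3, -22/3)

1. F_x = 8/3  [FC · DB = -169/3 ∩ FA · EB = 4455/68]
2. F_y = -22/3  [FC · DB = -169/3 ∩ FA · EB = 4455/68]
   → F = (8/3, -22/3)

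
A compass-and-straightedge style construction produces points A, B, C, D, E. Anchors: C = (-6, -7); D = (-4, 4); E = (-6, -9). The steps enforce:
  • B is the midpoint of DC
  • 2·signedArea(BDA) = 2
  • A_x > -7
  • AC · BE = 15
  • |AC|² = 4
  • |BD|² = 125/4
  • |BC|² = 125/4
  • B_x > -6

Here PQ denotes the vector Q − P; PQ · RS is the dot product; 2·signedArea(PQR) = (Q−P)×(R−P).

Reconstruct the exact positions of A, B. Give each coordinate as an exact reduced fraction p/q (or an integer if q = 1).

A = (-6, -5)
B = (-5, -3/2)

1. B_x = -5  [B is the midpoint of DC]
2. B_y = -3/2  [B is the midpoint of DC]
   → B = (-5, -3/2)
3. A_x = -6  [AC · BE = 15 ∩ 2·signedArea(BDA) = 2]
4. A_y = -5  [AC · BE = 15 ∩ 2·signedArea(BDA) = 2]
   → A = (-6, -5)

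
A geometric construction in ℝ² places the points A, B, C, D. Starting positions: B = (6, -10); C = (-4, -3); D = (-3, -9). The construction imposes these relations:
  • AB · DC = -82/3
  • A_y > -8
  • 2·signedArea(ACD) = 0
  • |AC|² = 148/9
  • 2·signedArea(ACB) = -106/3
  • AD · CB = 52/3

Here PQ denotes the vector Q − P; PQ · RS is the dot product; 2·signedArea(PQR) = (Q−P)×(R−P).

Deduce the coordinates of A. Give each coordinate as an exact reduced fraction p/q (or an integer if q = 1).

A = (-10/3, -7)

1. A_x = -10/3  [2·signedArea(ACD) = 0 ∩ AB · DC = -82/3]
2. A_y = -7  [2·signedArea(ACD) = 0 ∩ AB · DC = -82/3]
   → A = (-10/3, -7)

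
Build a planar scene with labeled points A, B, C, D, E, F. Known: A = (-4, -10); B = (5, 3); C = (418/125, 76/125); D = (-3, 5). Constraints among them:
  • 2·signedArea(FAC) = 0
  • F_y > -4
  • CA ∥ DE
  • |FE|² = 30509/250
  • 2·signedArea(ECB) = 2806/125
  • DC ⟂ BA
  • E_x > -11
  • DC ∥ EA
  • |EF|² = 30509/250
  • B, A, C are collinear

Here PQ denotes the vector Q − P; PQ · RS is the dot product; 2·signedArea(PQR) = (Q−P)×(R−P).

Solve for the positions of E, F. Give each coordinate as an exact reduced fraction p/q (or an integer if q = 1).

1. E_x = -1293/125  [DC ∥ EA ∩ CA ∥ DE]
2. E_y = -701/125  [DC ∥ EA ∩ CA ∥ DE]
   → E = (-1293/125, -701/125)
3. F_x = 1/2  [line -1326/125·x + 918/125·y + 3876/125 = 0 ∩ |FE|² = 30509/250]
4. F_y = -7/2  [line -1326/125·x + 918/125·y + 3876/125 = 0 ∩ |FE|² = 30509/250]
   → F = (1/2, -7/2)

E = (-1293/125, -701/125)
F = (1/2, -7/2)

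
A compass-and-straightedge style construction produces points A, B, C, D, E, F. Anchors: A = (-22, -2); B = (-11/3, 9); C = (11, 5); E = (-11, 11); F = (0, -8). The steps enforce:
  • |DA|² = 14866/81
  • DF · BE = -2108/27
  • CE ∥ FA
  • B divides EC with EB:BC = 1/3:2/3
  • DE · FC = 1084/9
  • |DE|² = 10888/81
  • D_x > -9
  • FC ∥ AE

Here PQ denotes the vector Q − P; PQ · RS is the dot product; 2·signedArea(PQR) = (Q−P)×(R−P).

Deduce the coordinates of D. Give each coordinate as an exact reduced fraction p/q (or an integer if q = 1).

D = (-77/9, -1/3)

1. D_x = -77/9  [DF · BE = -2108/27 ∩ DE · FC = 1084/9]
2. D_y = -1/3  [DF · BE = -2108/27 ∩ DE · FC = 1084/9]
   → D = (-77/9, -1/3)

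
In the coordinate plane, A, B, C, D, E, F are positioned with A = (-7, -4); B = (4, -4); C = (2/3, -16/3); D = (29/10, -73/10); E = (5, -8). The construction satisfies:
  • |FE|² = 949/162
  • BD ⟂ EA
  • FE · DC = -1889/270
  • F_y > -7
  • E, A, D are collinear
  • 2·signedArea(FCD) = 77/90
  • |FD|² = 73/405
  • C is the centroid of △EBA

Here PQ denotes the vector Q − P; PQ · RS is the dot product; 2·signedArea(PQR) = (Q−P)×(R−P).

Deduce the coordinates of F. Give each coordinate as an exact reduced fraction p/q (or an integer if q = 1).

1. F_x = 257/90  [2·signedArea(FCD) = 77/90 ∩ FE · DC = -1889/270]
2. F_y = -619/90  [2·signedArea(FCD) = 77/90 ∩ FE · DC = -1889/270]
   → F = (257/90, -619/90)

F = (257/90, -619/90)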